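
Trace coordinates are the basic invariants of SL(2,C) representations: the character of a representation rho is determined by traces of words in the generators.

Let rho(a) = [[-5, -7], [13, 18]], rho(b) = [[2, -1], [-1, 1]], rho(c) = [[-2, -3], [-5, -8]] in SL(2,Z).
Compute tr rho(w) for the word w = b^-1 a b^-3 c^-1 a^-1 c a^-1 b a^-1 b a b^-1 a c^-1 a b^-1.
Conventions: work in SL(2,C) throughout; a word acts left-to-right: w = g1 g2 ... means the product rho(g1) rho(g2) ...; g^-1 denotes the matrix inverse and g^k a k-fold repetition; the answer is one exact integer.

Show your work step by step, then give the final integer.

rho(b^-1) = [[1, 1], [1, 2]]
... * rho(a) = [[-5, -7], [13, 18]]  ->  [[8, 11], [21, 29]]
... * rho(b^-1) = [[1, 1], [1, 2]]  ->  [[19, 30], [50, 79]]
... * rho(b^-1) = [[1, 1], [1, 2]]  ->  [[49, 79], [129, 208]]
... * rho(b^-1) = [[1, 1], [1, 2]]  ->  [[128, 207], [337, 545]]
... * rho(c^-1) = [[-8, 3], [5, -2]]  ->  [[11, -30], [29, -79]]
... * rho(a^-1) = [[18, 7], [-13, -5]]  ->  [[588, 227], [1549, 598]]
... * rho(c) = [[-2, -3], [-5, -8]]  ->  [[-2311, -3580], [-6088, -9431]]
... * rho(a^-1) = [[18, 7], [-13, -5]]  ->  [[4942, 1723], [13019, 4539]]
... * rho(b) = [[2, -1], [-1, 1]]  ->  [[8161, -3219], [21499, -8480]]
... * rho(a^-1) = [[18, 7], [-13, -5]]  ->  [[188745, 73222], [497222, 192893]]
... * rho(b) = [[2, -1], [-1, 1]]  ->  [[304268, -115523], [801551, -304329]]
... * rho(a) = [[-5, -7], [13, 18]]  ->  [[-3023139, -4209290], [-7964032, -11088779]]
... * rho(b^-1) = [[1, 1], [1, 2]]  ->  [[-7232429, -11441719], [-19052811, -30141590]]
... * rho(a) = [[-5, -7], [13, 18]]  ->  [[-112580202, -155323939], [-296576615, -409178943]]
... * rho(c^-1) = [[-8, 3], [5, -2]]  ->  [[124021921, -27092728], [326718205, -71371959]]
... * rho(a) = [[-5, -7], [13, 18]]  ->  [[-972315069, -1355822551], [-2561426492, -3571722697]]
... * rho(b^-1) = [[1, 1], [1, 2]]  ->  [[-2328137620, -3683960171], [-6133149189, -9704871886]]
tr = -2328137620 + -9704871886 = -12033009506

-12033009506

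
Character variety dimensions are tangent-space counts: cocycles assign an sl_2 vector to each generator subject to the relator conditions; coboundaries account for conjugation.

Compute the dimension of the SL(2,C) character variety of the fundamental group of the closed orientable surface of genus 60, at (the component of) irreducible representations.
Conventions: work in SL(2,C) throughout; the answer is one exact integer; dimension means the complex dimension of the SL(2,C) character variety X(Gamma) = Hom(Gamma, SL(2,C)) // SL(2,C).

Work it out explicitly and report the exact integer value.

354

pi_1 of the closed genus-60 surface has 120 generators bound by the single product-of-commutators relator.
Unconstrained cocycle data is one sl_2 vector per generator (360 dimensions), cut by the relator condition d_2(z) = 0.
d_2 is surjective at irreducible rho (its cokernel H^2 is dual to H^0 = 0), so dim Z^1 = 360 - 3 = 357.
dim B^1 = 3 (coboundaries, injective at irreducible rho).
dim H^1 = 357 - 3 = 354 = dim X.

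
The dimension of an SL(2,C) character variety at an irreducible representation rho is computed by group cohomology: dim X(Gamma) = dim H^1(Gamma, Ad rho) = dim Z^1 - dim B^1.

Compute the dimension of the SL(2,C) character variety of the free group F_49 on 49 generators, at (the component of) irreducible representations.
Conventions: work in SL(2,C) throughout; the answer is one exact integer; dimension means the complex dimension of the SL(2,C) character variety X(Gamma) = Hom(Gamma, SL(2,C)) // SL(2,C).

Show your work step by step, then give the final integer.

144

Here Gamma is free of rank 49 — no relator constrains a cocycle.
Z^1(Gamma, Ad rho) = (sl_2)^49: a cocycle is a free choice of one sl_2 vector per generator, so dim Z^1 = 3*49 = 147.
Irreducibility makes the coboundary map sl_2 -> Z^1 injective (trivial centralizer), so dim B^1 = 3.
dim H^1 = 147 - 3 = 144, which is dim X.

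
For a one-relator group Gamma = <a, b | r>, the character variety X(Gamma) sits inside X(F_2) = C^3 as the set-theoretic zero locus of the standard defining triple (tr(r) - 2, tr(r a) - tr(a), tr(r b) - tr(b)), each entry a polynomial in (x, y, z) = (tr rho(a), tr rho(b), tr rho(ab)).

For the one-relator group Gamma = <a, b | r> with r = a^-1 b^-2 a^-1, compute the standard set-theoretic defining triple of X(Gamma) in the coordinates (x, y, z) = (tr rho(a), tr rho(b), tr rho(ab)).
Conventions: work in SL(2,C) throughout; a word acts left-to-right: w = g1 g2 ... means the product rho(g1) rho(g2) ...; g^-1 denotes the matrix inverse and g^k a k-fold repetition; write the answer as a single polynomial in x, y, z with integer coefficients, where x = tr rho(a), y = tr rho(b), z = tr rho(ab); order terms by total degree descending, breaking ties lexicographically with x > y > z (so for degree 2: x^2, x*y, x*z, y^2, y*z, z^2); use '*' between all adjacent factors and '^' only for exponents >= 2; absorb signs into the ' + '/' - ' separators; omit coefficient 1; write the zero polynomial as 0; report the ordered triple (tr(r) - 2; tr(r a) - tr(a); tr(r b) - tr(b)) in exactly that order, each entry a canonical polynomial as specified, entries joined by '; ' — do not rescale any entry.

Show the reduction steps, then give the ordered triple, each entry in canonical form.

trace(b^-1) = trace(b) = y
trace(b^-1 a) = trace(a) * trace(b) - trace(a b) = x*y - z
trace(b^-1 a^-1) = trace(b^-1) * trace(a) - trace(b^-1 a) = z
trace(b^-1 a^-2) = trace(b^-1 a^-1) * trace(a) - trace(b^-1) = x*z - y
trace(a^-2) = trace(a^-1) * trace(a) - trace(1) = x^2 - 2
trace(a^-1 b^-2 a^-1) = trace(b^-1 a^-2) * trace(b) - trace(b^-1 a^-2 b) = x*y*z - x^2 - y^2 + 2
trace(b^-2) = trace(b^-1) * trace(b) - trace(1) = y^2 - 2
trace(b^-2 a) = trace(a b^-1) * trace(b) - trace(a) = x*y^2 - y*z - x
trace(a^-1 b^-2) = trace(b^-2) * trace(a) - trace(b^-2 a) = y*z - x
trace(a b a b) = trace(a b) * trace(a b) - trace(1) = z^2 - 2
trace(b^-1 a b a) = trace(a b a) * trace(b) - trace(a b a b) = x*y*z - y^2 - z^2 + 2
trace(b^-1 a b a^-1) = trace(b^-1 a b) * trace(a) - trace(b^-1 a b a) = -x*y*z + x^2 + y^2 + z^2 - 2
trace(b a^-1 b^-2 a) = trace(b^-1 a b a^-1) * trace(b) - trace(b^-1 a b a^-1 b) = -x*y^2*z + x^2*y + y^3 + y*z^2 - 3*y
trace(a^-1 b^-2 a^-1 b) = trace(b a^-1 b^-2) * trace(a) - trace(b a^-1 b^-2 a) = x*y^2*z - x^2*y - y^3 - y*z^2 + x*z + 3*y
assemble the triple (trace(r) - 2; trace(r a) - x; trace(r b) - y)

x*y*z - x^2 - y^2; y*z - 2*x; x*y^2*z - x^2*y - y^3 - y*z^2 + x*z + 2*y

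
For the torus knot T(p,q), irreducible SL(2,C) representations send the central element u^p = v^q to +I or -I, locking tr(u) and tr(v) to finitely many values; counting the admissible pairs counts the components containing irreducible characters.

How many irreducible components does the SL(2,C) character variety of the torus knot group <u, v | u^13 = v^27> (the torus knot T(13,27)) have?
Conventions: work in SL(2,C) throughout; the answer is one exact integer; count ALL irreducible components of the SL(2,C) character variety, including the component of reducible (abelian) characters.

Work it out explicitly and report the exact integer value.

157

For T(13,27): irreducibility forces the central element u^13 = v^27 to one of +I, -I.
So on each irreducible component the traces are pinned: tr(u) = 2*cos(pi*alpha/13) with 1 <= alpha <= 12, tr(v) = 2*cos(pi*beta/27) with 1 <= beta <= 26.
The two central values (-1)^alpha I and (-1)^beta I must be the same matrix, so alpha and beta share a parity.
Enumerate parity-matched pairs: 6*13 odd-odd plus 6*13 even-even gives 156.
components with irreducible characters: 156; plus the single component of reducible (abelian) characters: total 157.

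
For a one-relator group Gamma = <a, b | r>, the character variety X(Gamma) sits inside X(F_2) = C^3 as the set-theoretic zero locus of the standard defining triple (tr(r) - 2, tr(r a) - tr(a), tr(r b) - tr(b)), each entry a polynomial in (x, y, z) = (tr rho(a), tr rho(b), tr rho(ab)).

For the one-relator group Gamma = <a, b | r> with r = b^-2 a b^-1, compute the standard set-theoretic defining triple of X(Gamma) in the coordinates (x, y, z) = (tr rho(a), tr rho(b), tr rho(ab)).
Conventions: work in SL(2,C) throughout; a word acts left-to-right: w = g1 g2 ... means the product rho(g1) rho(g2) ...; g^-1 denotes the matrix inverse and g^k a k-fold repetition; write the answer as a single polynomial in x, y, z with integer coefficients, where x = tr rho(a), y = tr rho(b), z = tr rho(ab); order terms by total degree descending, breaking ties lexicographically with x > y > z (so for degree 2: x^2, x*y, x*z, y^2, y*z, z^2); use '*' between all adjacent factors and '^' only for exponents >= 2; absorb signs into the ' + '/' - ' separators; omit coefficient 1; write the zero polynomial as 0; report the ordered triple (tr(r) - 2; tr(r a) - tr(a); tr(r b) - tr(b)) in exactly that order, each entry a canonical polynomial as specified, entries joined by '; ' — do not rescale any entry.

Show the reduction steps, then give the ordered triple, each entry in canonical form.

trace(a b^-1) = trace(a) * trace(b) - trace(a b) = x*y - z
trace(b^-1 a b^-1) = trace(a b^-1) * trace(b) - trace(a) = x*y^2 - y*z - x
use: trace(b^-2 a b^-1) = trace(b^-1 a b^-1) * trace(b) - trace(b^-1 a) = x*y^3 - y^2*z - 2*x*y + z
use: trace(a^2) = trace(a) * trace(a) - trace(1)  (reduce the a square) = x^2 - 2
use: trace(a^2 b) = trace(a) * trace(b a) - trace(b)  (reduce the a square) = x*z - y
trace(a b^-1 a) = trace(a^2) * trace(b) - trace(a^2 b)  (eliminate b^-1) = x^2*y - x*z - y
trace(a b a b) = trace(a b) * trace(a b) - trace(1)  (split on a) = z^2 - 2
trace(a b^-1 a b) = trace(a b a) * trace(b) - trace(a b a b)  (eliminate b^-1) = x*y*z - y^2 - z^2 + 2
trace(b^-1 a b^-1 a) = trace(a b^-1 a) * trace(b) - trace(a b^-1 a b)  (eliminate b^-1) = x^2*y^2 - 2*x*y*z + z^2 - 2
trace(b^-2 a b^-1 a) = trace(b^-1 a b^-1 a) * trace(b) - trace(b^-1 a b^-1 a b)  (eliminate b^-1) = x^2*y^3 - 2*x*y^2*z - x^2*y + y*z^2 + x*z - y
assemble the triple (trace(r) - 2; trace(r a) - x; trace(r b) - y)

x*y^3 - y^2*z - 2*x*y + z - 2; x^2*y^3 - 2*x*y^2*z - x^2*y + y*z^2 + x*z - x - y; x*y^2 - y*z - x - y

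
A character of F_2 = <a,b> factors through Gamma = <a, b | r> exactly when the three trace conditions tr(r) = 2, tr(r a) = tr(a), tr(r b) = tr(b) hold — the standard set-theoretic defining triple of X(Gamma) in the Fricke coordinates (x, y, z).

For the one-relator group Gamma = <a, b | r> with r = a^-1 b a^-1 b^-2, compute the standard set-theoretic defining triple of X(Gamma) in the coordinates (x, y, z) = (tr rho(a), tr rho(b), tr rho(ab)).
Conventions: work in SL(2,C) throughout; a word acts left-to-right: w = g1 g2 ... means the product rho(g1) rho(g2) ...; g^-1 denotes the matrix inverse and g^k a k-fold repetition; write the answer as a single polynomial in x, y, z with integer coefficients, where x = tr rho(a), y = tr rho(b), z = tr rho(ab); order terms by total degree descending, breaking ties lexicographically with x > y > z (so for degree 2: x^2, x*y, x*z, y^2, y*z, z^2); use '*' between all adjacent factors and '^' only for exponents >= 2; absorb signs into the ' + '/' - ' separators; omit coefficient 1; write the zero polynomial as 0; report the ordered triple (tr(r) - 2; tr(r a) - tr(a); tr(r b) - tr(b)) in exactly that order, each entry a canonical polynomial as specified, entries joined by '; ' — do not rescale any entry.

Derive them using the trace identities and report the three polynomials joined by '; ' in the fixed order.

use: trace(b^-1) = trace(b) = y
apply: trace(b^-1 a) = trace(a) trace(b) - trace(a b)   [inverse elimination on b] = x*y - z
trace(a^-1 b^-1) = trace(b^-1) trace(a) - trace(b^-1 a)   [inverse elimination on a] = z
use: trace(b a b) = trace(b) trace(a b) - trace(a)   [square of b] = y*z - x
trace(b a b a) = trace(a b) trace(a b) - trace(1)   [split at a repeated a] = z^2 - 2
trace(a b a^-1 b) = trace(b a b) trace(a) - trace(b a b a)   [inverse elimination on a] = x*y*z - x^2 - z^2 + 2
apply: trace(b^-1 a b a^-1) = trace(a b a^-1) trace(b) - trace(a b a^-1 b)   [inverse elimination on b] = -x*y*z + x^2 + y^2 + z^2 - 2
trace(b a^-1 b^-2 a) = trace(b^-1 a b a^-1) trace(b) - trace(b^-1 a b a^-1 b)   [inverse elimination on b] = -x*y^2*z + x^2*y + y^3 + y*z^2 - 3*y
trace(a^-1 b a^-1 b^-2) = trace(b a^-1 b^-2) trace(a) - trace(b a^-1 b^-2 a)   [inverse elimination on a] = x*y^2*z - x^2*y - y^3 - y*z^2 + x*z + 3*y
apply: trace(a^-1 b a^-1 b^-1) = trace(b^-1 a^-1 b) trace(a) - trace(b^-1 a^-1 b a) = x*y*z - y^2 - z^2 + 2
assemble the triple (trace(r) - 2; trace(r a) - x; trace(r b) - y)

x*y^2*z - x^2*y - y^3 - y*z^2 + x*z + 3*y - 2; -x + z; x*y*z - y^2 - z^2 - y + 2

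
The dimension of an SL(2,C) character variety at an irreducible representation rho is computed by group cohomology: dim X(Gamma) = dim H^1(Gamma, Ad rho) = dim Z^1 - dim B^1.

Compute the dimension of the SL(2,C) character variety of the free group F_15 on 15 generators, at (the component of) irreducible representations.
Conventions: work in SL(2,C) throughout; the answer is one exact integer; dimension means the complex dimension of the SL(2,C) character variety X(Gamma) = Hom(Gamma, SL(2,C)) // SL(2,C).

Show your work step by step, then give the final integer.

The free group F_15: 15 generators, no relators.
A cocycle picks one sl_2 vector per generator freely, giving dim Z^1 = 3*15 = 45.
At an irreducible rho the centralizer of the image in sl_2 is 0, so the coboundary map sl_2 -> Z^1 is injective: dim B^1 = 3.
Therefore dim X = 45 - 3 = 42.

42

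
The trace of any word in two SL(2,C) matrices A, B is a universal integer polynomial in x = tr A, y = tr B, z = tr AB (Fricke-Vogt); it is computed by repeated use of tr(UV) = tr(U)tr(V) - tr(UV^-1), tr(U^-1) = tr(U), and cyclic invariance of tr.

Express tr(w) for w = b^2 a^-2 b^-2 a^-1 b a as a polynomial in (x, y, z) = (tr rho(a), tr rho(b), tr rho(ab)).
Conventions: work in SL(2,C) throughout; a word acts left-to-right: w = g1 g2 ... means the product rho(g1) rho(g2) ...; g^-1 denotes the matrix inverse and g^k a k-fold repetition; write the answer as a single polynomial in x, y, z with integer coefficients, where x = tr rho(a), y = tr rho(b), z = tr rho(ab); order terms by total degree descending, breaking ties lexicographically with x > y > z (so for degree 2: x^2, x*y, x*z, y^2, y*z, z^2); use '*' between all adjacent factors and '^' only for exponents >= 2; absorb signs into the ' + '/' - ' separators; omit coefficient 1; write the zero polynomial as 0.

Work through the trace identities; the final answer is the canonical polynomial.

apply: trace(b^2 a) = trace(b) * trace(a b) - trace(a)  (reduce the b square) = y*z - x
use: trace(b^2) = trace(b) * trace(b) - trace(1)  (reduce the b square) = y^2 - 2
trace(a b^2 a) = trace(a) * trace(b^2 a) - trace(b^2)  (reduce the a square) = x*y*z - x^2 - y^2 + 2
trace(a b a b) = trace(a b) * trace(a b) - trace(1)  (split on a) = z^2 - 2
use: trace(a b a) = trace(a) * trace(b a) - trace(b)  (reduce the a square) = x*z - y
trace(a b^2 a b) = trace(b) * trace(a b a b) - trace(a b a)  (reduce the b square) = y*z^2 - x*z - y
trace(b^-1 a b^2 a) = trace(a b^2 a) * trace(b) - trace(a b^2 a b)  (eliminate b^-1) = x*y^2*z - x^2*y - y^3 - y*z^2 + x*z + 3*y
trace(b^-1 a b^2 a^-1) = trace(b^-1 a b^2) * trace(a) - trace(b^-1 a b^2 a)  (eliminate a^-1) = -x*y^2*z + x^2*y + y^3 + y*z^2 - 3*y
use: trace(a b^2 a^-2 b^-1) = trace(b^-1 a b^2 a^-1) * trace(a) - trace(b^-1 a b^2)  (eliminate a^-1) = -x^2*y^2*z + x^3*y + x*y^3 + x*y*z^2 - 3*x*y - z
use: trace(b a b^2) = trace(b) * trace(a b^2) - trace(a b)  (reduce the b square) = y^2*z - x*y - z
trace(a b a b^2 a) = trace(a) * trace(b a b^2 a) - trace(b a b^2)  (reduce the a square) = x*y*z^2 - x^2*z - y^2*z + z
trace(a b a b a b) = trace(a b) * trace(a b a b) - trace(a^-1 b^-1)  (split on a) = z^3 - 3*z
use: trace(a b a b a) = trace(a) * trace(b a b a) - trace(b a b)  (reduce the a square) = x*z^2 - y*z - x
apply: trace(a b a b^2 a b) = trace(b) * trace(a b a b a b) - trace(a b a b a)  (reduce the b square) = y*z^3 - x*z^2 - 2*y*z + x
trace(b^-1 a b a b^2 a) = trace(a b a b^2 a) * trace(b) - trace(a b a b^2 a b)  (eliminate b^-1) = x*y^2*z^2 - x^2*y*z - y^3*z - y*z^3 + x*z^2 + 3*y*z - x
trace(b^-1 a b a b^2 a^-1) = trace(b^-1 a b a b^2) * trace(a) - trace(b^-1 a b a b^2 a)  (eliminate a^-1) = -x*y^2*z^2 + x^2*y*z + y^3*z + y*z^3 - 3*y*z - x
apply: trace(a b a b^2 a^-2 b^-1) = trace(b^-1 a b a b^2 a^-1) * trace(a) - trace(b^-1 a b a b^2)  (eliminate a^-1) = -x^2*y^2*z^2 + x^3*y*z + x*y^3*z + x*y*z^3 - 3*x*y*z - x^2 - z^2 + 2
trace(b a b^2 a^-1) = trace(b a b^2) * trace(a) - trace(b a b^2 a)  (eliminate a^-1) = x*y^2*z - x^2*y - y*z^2 + y
apply: trace(b a b^2 a^-2 b^-2 a) = trace(a b a b^2 a^-2 b^-1) * trace(b) - trace(a b a b^2 a^-2)  (eliminate b^-1) = -x^2*y^3*z^2 + x^3*y^2*z + x*y^4*z + x*y^2*z^3 - 4*x*y^2*z + y
apply: trace(b^2 a^-2 b^-2 a^-1 b a) = trace(b a b^2 a^-2 b^-2) * trace(a) - trace(b a b^2 a^-2 b^-2 a)  (eliminate a^-1) = x^2*y^3*z^2 - 2*x^3*y^2*z - x*y^4*z - x*y^2*z^3 + x^4*y + x^2*y^3 + x^2*y*z^2 + 4*x*y^2*z - 3*x^2*y - x*z - y

x^2*y^3*z^2 - 2*x^3*y^2*z - x*y^4*z - x*y^2*z^3 + x^4*y + x^2*y^3 + x^2*y*z^2 + 4*x*y^2*z - 3*x^2*y - x*z - y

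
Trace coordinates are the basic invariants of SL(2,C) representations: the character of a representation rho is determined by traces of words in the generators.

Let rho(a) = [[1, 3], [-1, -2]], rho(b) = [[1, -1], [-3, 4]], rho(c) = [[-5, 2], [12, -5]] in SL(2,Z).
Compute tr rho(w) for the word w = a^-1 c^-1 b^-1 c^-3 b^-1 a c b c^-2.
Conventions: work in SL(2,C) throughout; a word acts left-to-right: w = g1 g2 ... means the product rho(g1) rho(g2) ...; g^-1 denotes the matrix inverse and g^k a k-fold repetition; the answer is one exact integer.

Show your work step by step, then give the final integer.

rho(a^-1) = [[-2, -3], [1, 1]]
... * rho(c^-1) = [[-5, -2], [-12, -5]]  ->  [[46, 19], [-17, -7]]
... * rho(b^-1) = [[4, 1], [3, 1]]  ->  [[241, 65], [-89, -24]]
... * rho(c^-1) = [[-5, -2], [-12, -5]]  ->  [[-1985, -807], [733, 298]]
... * rho(c^-1) = [[-5, -2], [-12, -5]]  ->  [[19609, 8005], [-7241, -2956]]
... * rho(c^-1) = [[-5, -2], [-12, -5]]  ->  [[-194105, -79243], [71677, 29262]]
... * rho(b^-1) = [[4, 1], [3, 1]]  ->  [[-1014149, -273348], [374494, 100939]]
... * rho(a) = [[1, 3], [-1, -2]]  ->  [[-740801, -2495751], [273555, 921604]]
... * rho(c) = [[-5, 2], [12, -5]]  ->  [[-26245007, 10997153], [9691473, -4060910]]
... * rho(b) = [[1, -1], [-3, 4]]  ->  [[-59236466, 70233619], [21874203, -25935113]]
... * rho(c^-1) = [[-5, -2], [-12, -5]]  ->  [[-546621098, -232695163], [201850341, 85927159]]
... * rho(c^-1) = [[-5, -2], [-12, -5]]  ->  [[5525447446, 2256718011], [-2040377613, -833336477]]
tr = 5525447446 + -833336477 = 4692110969

4692110969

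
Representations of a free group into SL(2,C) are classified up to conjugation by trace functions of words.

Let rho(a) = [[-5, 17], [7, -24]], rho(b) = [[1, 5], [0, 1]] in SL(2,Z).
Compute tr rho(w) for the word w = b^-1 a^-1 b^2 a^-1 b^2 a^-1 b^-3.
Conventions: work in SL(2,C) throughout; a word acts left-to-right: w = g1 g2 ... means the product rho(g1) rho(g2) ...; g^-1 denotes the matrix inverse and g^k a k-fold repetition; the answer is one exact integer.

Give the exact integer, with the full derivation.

rho(b^-1) = [[1, -5], [0, 1]]
... * rho(a^-1) = [[-24, -17], [-7, -5]]  ->  [[11, 8], [-7, -5]]
... * rho(b) = [[1, 5], [0, 1]]  ->  [[11, 63], [-7, -40]]
... * rho(b) = [[1, 5], [0, 1]]  ->  [[11, 118], [-7, -75]]
... * rho(a^-1) = [[-24, -17], [-7, -5]]  ->  [[-1090, -777], [693, 494]]
... * rho(b) = [[1, 5], [0, 1]]  ->  [[-1090, -6227], [693, 3959]]
... * rho(b) = [[1, 5], [0, 1]]  ->  [[-1090, -11677], [693, 7424]]
... * rho(a^-1) = [[-24, -17], [-7, -5]]  ->  [[107899, 76915], [-68600, -48901]]
... * rho(b^-1) = [[1, -5], [0, 1]]  ->  [[107899, -462580], [-68600, 294099]]
... * rho(b^-1) = [[1, -5], [0, 1]]  ->  [[107899, -1002075], [-68600, 637099]]
... * rho(b^-1) = [[1, -5], [0, 1]]  ->  [[107899, -1541570], [-68600, 980099]]
tr = 107899 + 980099 = 1087998

1087998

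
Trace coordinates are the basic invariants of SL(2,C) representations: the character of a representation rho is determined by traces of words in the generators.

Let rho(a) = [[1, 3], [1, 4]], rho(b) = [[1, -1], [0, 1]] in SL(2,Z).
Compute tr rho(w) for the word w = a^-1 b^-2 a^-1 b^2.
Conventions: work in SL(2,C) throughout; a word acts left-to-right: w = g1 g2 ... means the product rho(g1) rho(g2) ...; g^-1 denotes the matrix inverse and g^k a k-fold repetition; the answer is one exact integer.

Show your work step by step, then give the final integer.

19

rho(a^-1) = [[4, -3], [-1, 1]]
... * rho(b^-1) = [[1, 1], [0, 1]]  ->  [[4, 1], [-1, 0]]
... * rho(b^-1) = [[1, 1], [0, 1]]  ->  [[4, 5], [-1, -1]]
... * rho(a^-1) = [[4, -3], [-1, 1]]  ->  [[11, -7], [-3, 2]]
... * rho(b) = [[1, -1], [0, 1]]  ->  [[11, -18], [-3, 5]]
... * rho(b) = [[1, -1], [0, 1]]  ->  [[11, -29], [-3, 8]]
tr = 11 + 8 = 19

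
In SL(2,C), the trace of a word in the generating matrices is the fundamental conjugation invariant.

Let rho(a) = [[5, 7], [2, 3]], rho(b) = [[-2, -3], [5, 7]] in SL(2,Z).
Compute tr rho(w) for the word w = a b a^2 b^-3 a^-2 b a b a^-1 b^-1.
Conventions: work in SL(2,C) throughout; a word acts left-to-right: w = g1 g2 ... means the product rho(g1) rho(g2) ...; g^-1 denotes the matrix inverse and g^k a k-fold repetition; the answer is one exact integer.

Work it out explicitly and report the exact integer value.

449208000

rho(a) = [[5, 7], [2, 3]]
... * rho(b) = [[-2, -3], [5, 7]]  ->  [[25, 34], [11, 15]]
... * rho(a) = [[5, 7], [2, 3]]  ->  [[193, 277], [85, 122]]
... * rho(a) = [[5, 7], [2, 3]]  ->  [[1519, 2182], [669, 961]]
... * rho(b^-1) = [[7, 3], [-5, -2]]  ->  [[-277, 193], [-122, 85]]
... * rho(b^-1) = [[7, 3], [-5, -2]]  ->  [[-2904, -1217], [-1279, -536]]
... * rho(b^-1) = [[7, 3], [-5, -2]]  ->  [[-14243, -6278], [-6273, -2765]]
... * rho(a^-1) = [[3, -7], [-2, 5]]  ->  [[-30173, 68311], [-13289, 30086]]
... * rho(a^-1) = [[3, -7], [-2, 5]]  ->  [[-227141, 552766], [-100039, 243453]]
... * rho(b) = [[-2, -3], [5, 7]]  ->  [[3218112, 4550785], [1417343, 2004288]]
... * rho(a) = [[5, 7], [2, 3]]  ->  [[25192130, 36179139], [11095291, 15934265]]
... * rho(b) = [[-2, -3], [5, 7]]  ->  [[130511435, 177677583], [57480743, 78253982]]
... * rho(a^-1) = [[3, -7], [-2, 5]]  ->  [[36179139, -25192130], [15934265, -11095291]]
... * rho(b^-1) = [[7, 3], [-5, -2]]  ->  [[379214623, 158921677], [167016310, 69993377]]
tr = 379214623 + 69993377 = 449208000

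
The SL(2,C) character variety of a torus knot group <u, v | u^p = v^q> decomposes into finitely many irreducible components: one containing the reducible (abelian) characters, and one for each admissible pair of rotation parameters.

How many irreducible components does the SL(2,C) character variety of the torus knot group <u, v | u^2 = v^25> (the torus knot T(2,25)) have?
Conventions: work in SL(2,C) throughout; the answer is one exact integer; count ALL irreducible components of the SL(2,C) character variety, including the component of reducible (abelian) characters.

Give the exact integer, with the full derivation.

13

In the torus knot group T(2,25), u^2 = v^25 is central, so an irreducible representation sends it to +I or -I (Schur).
This locks tr(u) to 2*cos(pi*alpha/2), alpha in 1..1, and tr(v) to 2*cos(pi*beta/25), beta in 1..24, on each component of irreducible characters.
Consistency of u^2 = (-1)^alpha I with v^25 = (-1)^beta I forces alpha = beta (mod 2).
Counting: 1 odd alphas x 12 odd betas + 0 even alphas x 12 even betas = 12 + 0 = 12.
That is 12 components of irreducible characters, and with the reducible (abelian) component the total is 13.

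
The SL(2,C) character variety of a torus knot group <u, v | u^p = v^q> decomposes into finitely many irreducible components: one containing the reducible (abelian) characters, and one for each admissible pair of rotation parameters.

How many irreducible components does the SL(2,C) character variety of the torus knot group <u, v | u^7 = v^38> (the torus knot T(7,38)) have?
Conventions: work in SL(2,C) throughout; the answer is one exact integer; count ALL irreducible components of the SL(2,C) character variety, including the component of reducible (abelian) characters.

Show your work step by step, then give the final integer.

For T(7,38): irreducibility forces the central element u^7 = v^38 to one of +I, -I.
So on each irreducible component the traces are pinned: tr(u) = 2*cos(pi*alpha/7) with 1 <= alpha <= 6, tr(v) = 2*cos(pi*beta/38) with 1 <= beta <= 37.
Consistency of u^7 = (-1)^alpha I with v^38 = (-1)^beta I forces alpha = beta (mod 2).
Enumerate parity-matched pairs: 3*19 odd-odd plus 3*18 even-even gives 111.
components with irreducible characters: 111; plus the single component of reducible (abelian) characters: total 112.

112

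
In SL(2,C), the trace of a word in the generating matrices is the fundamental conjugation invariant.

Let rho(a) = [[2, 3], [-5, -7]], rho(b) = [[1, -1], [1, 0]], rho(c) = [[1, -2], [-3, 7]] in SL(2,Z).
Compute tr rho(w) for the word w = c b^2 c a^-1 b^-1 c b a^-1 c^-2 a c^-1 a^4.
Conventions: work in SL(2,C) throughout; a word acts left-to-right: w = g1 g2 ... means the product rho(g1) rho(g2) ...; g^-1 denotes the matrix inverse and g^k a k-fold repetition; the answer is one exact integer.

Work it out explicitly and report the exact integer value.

-248727733

rho(c) = [[1, -2], [-3, 7]]
... * rho(b) = [[1, -1], [1, 0]]  ->  [[-1, -1], [4, 3]]
... * rho(b) = [[1, -1], [1, 0]]  ->  [[-2, 1], [7, -4]]
... * rho(c) = [[1, -2], [-3, 7]]  ->  [[-5, 11], [19, -42]]
... * rho(a^-1) = [[-7, -3], [5, 2]]  ->  [[90, 37], [-343, -141]]
... * rho(b^-1) = [[0, 1], [-1, 1]]  ->  [[-37, 127], [141, -484]]
... * rho(c) = [[1, -2], [-3, 7]]  ->  [[-418, 963], [1593, -3670]]
... * rho(b) = [[1, -1], [1, 0]]  ->  [[545, 418], [-2077, -1593]]
... * rho(a^-1) = [[-7, -3], [5, 2]]  ->  [[-1725, -799], [6574, 3045]]
... * rho(c^-1) = [[7, 2], [3, 1]]  ->  [[-14472, -4249], [55153, 16193]]
... * rho(c^-1) = [[7, 2], [3, 1]]  ->  [[-114051, -33193], [434650, 126499]]
... * rho(a) = [[2, 3], [-5, -7]]  ->  [[-62137, -109802], [236805, 418457]]
... * rho(c^-1) = [[7, 2], [3, 1]]  ->  [[-764365, -234076], [2913006, 892067]]
... * rho(a) = [[2, 3], [-5, -7]]  ->  [[-358350, -654563], [1365677, 2494549]]
... * rho(a) = [[2, 3], [-5, -7]]  ->  [[2556115, 3506891], [-9741391, -13364812]]
... * rho(a) = [[2, 3], [-5, -7]]  ->  [[-12422225, -16879892], [47341278, 64329511]]
... * rho(a) = [[2, 3], [-5, -7]]  ->  [[59555010, 80892569], [-226964999, -308282743]]
tr = 59555010 + -308282743 = -248727733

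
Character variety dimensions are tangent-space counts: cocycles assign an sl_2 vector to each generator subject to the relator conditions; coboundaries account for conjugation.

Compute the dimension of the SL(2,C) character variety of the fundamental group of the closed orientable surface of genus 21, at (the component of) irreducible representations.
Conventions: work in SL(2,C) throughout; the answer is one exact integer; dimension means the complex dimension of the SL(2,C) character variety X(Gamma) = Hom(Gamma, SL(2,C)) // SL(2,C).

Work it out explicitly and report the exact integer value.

120

Gamma = pi_1(Sigma_21) = < a_1, b_1, ..., a_21, b_21 | prod [a_i, b_i] > has 2g = 42 generators and 1 relator.
Before the relator condition, cocycle space has dim 3*42 = 126.
d_2 is surjective at irreducible rho (its cokernel H^2 is dual to H^0 = 0), so dim Z^1 = 126 - 3 = 123.
As always at irreducible rho, dim B^1 = 3.
dim H^1 = 123 - 3 = 120 = dim X.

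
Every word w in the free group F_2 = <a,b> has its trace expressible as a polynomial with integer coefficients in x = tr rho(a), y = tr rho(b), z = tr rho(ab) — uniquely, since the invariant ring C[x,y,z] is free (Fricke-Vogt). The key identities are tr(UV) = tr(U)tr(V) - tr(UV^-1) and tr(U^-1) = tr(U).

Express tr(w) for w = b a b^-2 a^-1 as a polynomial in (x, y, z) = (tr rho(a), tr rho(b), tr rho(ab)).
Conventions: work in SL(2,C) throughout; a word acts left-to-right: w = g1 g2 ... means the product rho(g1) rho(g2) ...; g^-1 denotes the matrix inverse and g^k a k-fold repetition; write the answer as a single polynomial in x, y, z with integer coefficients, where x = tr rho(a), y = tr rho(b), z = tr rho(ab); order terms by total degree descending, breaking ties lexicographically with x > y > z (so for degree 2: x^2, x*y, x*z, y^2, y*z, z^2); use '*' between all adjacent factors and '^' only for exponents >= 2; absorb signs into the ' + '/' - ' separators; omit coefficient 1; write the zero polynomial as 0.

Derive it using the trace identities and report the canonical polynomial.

-x*y^2*z + x^2*y + y^3 + y*z^2 - 3*y

trace(b a b) = trace(b) trace(a b) - trace(a) = y*z - x
trace(b a b a) = trace(a b) trace(a b) - trace(1) = z^2 - 2
and trace(a^-1 b a b) = trace(b a b) trace(a) - trace(b a b a) = x*y*z - x^2 - z^2 + 2
and trace(a^-1 b a b^-1) = trace(a^-1 b a) trace(b) - trace(a^-1 b a b) = -x*y*z + x^2 + y^2 + z^2 - 2
and trace(b a b^-2 a^-1) = trace(a^-1 b a b^-1) trace(b) - trace(a^-1 b a) = -x*y^2*z + x^2*y + y^3 + y*z^2 - 3*y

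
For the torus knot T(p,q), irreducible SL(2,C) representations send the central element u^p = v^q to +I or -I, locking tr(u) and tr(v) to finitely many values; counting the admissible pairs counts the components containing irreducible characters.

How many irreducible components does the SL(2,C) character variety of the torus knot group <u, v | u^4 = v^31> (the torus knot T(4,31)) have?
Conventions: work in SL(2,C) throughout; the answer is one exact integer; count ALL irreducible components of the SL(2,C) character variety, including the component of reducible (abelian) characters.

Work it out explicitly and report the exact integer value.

46

For T(4,31): irreducibility forces the central element u^4 = v^31 to one of +I, -I.
On an irreducible component, tr(u) is locked at 2*cos(pi*alpha/4) for some alpha in 1..3, and tr(v) at 2*cos(pi*beta/31) for some beta in 1..30.
Consistency of u^4 = (-1)^alpha I with v^31 = (-1)^beta I forces alpha = beta (mod 2).
Counting: 2 odd alphas x 15 odd betas + 1 even alphas x 15 even betas = 30 + 15 = 45.
Total: 45 irreducible-character components + 1 reducible (abelian) component = 46.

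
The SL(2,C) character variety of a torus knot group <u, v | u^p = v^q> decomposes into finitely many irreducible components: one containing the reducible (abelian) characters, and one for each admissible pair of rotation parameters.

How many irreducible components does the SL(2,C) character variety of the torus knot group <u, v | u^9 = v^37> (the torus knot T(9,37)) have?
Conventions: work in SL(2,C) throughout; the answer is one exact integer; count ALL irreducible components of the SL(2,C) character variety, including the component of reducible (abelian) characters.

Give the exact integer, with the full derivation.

Gamma = < u, v | u^9 = v^37 > (torus knot T(9,37)); the central element u^9 = v^37 acts as +I or -I in any irreducible SL(2,C) representation.
On an irreducible component, tr(u) is locked at 2*cos(pi*alpha/9) for some alpha in 1..8, and tr(v) at 2*cos(pi*beta/37) for some beta in 1..36.
u^9 = (-1)^alpha I and v^37 = (-1)^beta I must agree, so alpha and beta have equal parity.
Enumerate parity-matched pairs: 4*18 odd-odd plus 4*18 even-even gives 144.
That is 144 components of irreducible characters, and with the reducible (abelian) component the total is 145.

145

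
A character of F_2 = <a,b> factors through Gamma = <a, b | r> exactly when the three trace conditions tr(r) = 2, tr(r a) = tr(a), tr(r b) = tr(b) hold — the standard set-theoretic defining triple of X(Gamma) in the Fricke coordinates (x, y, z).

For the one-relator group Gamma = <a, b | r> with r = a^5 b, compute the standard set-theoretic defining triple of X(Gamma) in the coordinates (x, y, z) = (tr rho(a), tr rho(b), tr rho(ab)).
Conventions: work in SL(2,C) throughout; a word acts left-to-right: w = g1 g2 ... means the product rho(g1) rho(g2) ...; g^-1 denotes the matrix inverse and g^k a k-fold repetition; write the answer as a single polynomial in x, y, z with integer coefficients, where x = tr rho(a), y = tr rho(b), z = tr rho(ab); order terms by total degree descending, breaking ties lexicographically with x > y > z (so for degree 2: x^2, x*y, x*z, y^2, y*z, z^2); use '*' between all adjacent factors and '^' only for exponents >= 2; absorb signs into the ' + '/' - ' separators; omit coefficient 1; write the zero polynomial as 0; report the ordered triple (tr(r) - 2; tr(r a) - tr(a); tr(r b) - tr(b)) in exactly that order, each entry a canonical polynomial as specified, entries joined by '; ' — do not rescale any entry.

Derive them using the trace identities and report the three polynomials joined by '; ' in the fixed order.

so tr(a b a) = tr(a) tr(b a) - tr(b)   [square of a] = x*z - y
so tr(b a^3) = tr(a) tr(a b a) - tr(a b)   [square of a] = x^2*z - x*y - z
tr(a b a^3) = tr(a) tr(b a^3) - tr(b a^2)   [square of a] = x^3*z - x^2*y - 2*x*z + y
tr(a^5 b) = tr(a) tr(a b a^3) - tr(a b a^2)   [square of a] = x^4*z - x^3*y - 3*x^2*z + 2*x*y + z
tr(a^5 b a) = tr(a) tr(a^3 b a^2) - tr(a^3 b a) = x^5*z - x^4*y - 4*x^3*z + 3*x^2*y + 3*x*z - y
tr(a^2) = tr(a) tr(a) - tr(1) = x^2 - 2
so tr(a^3) = tr(a) tr(a^2) - tr(a) = x^3 - 3*x
reduce: tr(a b^2 a^2) = tr(b) tr(a^3 b) - tr(a^3) = x^2*y*z - x^3 - x*y^2 - y*z + 3*x
reduce: tr(b^2 a) = tr(b) tr(a b) - tr(a) = y*z - x
tr(b^2) = tr(b) tr(b) - tr(1) = y^2 - 2
reduce: tr(a b^2 a) = tr(a) tr(b^2 a) - tr(b^2) = x*y*z - x^2 - y^2 + 2
tr(a b^2 a^3) = tr(a) tr(a b^2 a^2) - tr(a b^2 a) = x^3*y*z - x^4 - x^2*y^2 - 2*x*y*z + 4*x^2 + y^2 - 2
so tr(a^5 b^2) = tr(a) tr(a b^2 a^3) - tr(a b^2 a^2) = x^4*y*z - x^5 - x^3*y^2 - 3*x^2*y*z + 5*x^3 + 2*x*y^2 + y*z - 5*x
assemble the triple (tr(r) - 2; tr(r a) - x; tr(r b) - y)

x^4*z - x^3*y - 3*x^2*z + 2*x*y + z - 2; x^5*z - x^4*y - 4*x^3*z + 3*x^2*y + 3*x*z - x - y; x^4*y*z - x^5 - x^3*y^2 - 3*x^2*y*z + 5*x^3 + 2*x*y^2 + y*z - 5*x - y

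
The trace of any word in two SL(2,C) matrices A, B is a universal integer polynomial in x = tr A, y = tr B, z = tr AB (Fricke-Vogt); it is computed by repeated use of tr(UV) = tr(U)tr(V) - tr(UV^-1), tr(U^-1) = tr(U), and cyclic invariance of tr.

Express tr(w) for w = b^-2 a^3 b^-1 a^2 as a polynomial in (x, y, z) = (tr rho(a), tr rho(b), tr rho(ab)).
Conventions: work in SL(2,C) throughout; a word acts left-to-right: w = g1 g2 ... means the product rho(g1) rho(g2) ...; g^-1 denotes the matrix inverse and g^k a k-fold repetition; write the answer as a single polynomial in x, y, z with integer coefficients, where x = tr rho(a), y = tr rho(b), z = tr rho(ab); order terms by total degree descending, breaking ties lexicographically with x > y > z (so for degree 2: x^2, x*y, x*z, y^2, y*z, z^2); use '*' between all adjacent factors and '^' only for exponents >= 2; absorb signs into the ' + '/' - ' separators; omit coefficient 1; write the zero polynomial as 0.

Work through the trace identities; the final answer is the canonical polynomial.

x^5*y^3 - 2*x^4*y^2*z - x^5*y - 3*x^3*y^3 + x^3*y*z^2 + x^4*z + 4*x^2*y^2*z + 4*x^3*y + 2*x*y^3 - x*y*z^2 - 3*x^2*z - y^2*z - 4*x*y + z

trace(a^2) = trace(a) trace(a) - trace(1)  (reduce the a square) = x^2 - 2
trace(a^3) = trace(a) trace(a^2) - trace(a)  (reduce the a square) = x^3 - 3*x
trace(a^4) = trace(a) trace(a^3) - trace(a^2)  (reduce the a square) = x^4 - 4*x^2 + 2
trace(a^5) = trace(a) trace(a^4) - trace(a^3)  (reduce the a square) = x^5 - 5*x^3 + 5*x
trace(b a^2) = trace(a) trace(b a) - trace(b)  (reduce the a square) = x*z - y
trace(b a^3) = trace(a) trace(b a^2) - trace(b a)  (reduce the a square) = x^2*z - x*y - z
trace(a b a^3) = trace(a) trace(b a^3) - trace(b a^2)  (reduce the a square) = x^3*z - x^2*y - 2*x*z + y
trace(a^5 b) = trace(a) trace(a b a^3) - trace(a b a^2)  (reduce the a square) = x^4*z - x^3*y - 3*x^2*z + 2*x*y + z
trace(a^3 b^-1 a^2) = trace(a^5) trace(b) - trace(a^5 b)  (eliminate b^-1) = x^5*y - x^4*z - 4*x^3*y + 3*x^2*z + 3*x*y - z
trace(b a b a) = trace(b a) trace(b a) - trace(1)  (split on b) = z^2 - 2
trace(b a b) = trace(b) trace(a b) - trace(a)  (reduce the b square) = y*z - x
trace(b a^2 b a) = trace(a) trace(b a b a) - trace(b a b)  (reduce the a square) = x*z^2 - y*z - x
trace(b a^2 b) = trace(b) trace(a^2 b) - trace(a^2)  (reduce the b square) = x*y*z - x^2 - y^2 + 2
trace(a b a^2 b a) = trace(a) trace(b a^2 b a) - trace(b a^2 b)  (reduce the a square) = x^2*z^2 - 2*x*y*z + y^2 - 2
trace(a^2 b a^3 b) = trace(a) trace(a b a^2 b a) - trace(a b a^2 b)  (reduce the a square) = x^3*z^2 - 2*x^2*y*z + x*y^2 - x*z^2 + y*z - x
trace(a^3 b^-1 a^2 b) = trace(a^2 b a^3) trace(b) - trace(a^2 b a^3 b)  (eliminate b^-1) = x^4*y*z - x^3*y^2 - x^3*z^2 - x^2*y*z + x*y^2 + x*z^2 + x
trace(a^3 b^-1 a^2 b^-1) = trace(a^3 b^-1 a^2) trace(b) - trace(a^3 b^-1 a^2 b)  (eliminate b^-1) = x^5*y^2 - 2*x^4*y*z - 3*x^3*y^2 + x^3*z^2 + 4*x^2*y*z + 2*x*y^2 - x*z^2 - y*z - x
trace(b^-2 a^3 b^-1 a^2) = trace(a^3 b^-1 a^2 b^-1) trace(b) - trace(a^3 b^-1 a^2)  (eliminate b^-1) = x^5*y^3 - 2*x^4*y^2*z - x^5*y - 3*x^3*y^3 + x^3*y*z^2 + x^4*z + 4*x^2*y^2*z + 4*x^3*y + 2*x*y^3 - x*y*z^2 - 3*x^2*z - y^2*z - 4*x*y + z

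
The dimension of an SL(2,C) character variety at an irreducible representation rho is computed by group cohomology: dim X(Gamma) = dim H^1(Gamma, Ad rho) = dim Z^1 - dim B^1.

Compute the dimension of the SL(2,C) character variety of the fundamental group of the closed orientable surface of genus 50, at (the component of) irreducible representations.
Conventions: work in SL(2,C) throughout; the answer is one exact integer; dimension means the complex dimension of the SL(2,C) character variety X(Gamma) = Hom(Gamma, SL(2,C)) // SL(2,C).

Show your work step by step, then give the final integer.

The genus-50 surface group: 2g = 100 generators, one relator prod [a_i, b_i].
Unconstrained cocycle data is one sl_2 vector per generator (300 dimensions), cut by the relator condition d_2(z) = 0.
d_2 is surjective at irreducible rho (its cokernel H^2 is dual to H^0 = 0), so dim Z^1 = 300 - 3 = 297.
Coboundaries contribute dim B^1 = 3 (injective at irreducible rho).
dim H^1 = 297 - 3 = 294 = dim X.

294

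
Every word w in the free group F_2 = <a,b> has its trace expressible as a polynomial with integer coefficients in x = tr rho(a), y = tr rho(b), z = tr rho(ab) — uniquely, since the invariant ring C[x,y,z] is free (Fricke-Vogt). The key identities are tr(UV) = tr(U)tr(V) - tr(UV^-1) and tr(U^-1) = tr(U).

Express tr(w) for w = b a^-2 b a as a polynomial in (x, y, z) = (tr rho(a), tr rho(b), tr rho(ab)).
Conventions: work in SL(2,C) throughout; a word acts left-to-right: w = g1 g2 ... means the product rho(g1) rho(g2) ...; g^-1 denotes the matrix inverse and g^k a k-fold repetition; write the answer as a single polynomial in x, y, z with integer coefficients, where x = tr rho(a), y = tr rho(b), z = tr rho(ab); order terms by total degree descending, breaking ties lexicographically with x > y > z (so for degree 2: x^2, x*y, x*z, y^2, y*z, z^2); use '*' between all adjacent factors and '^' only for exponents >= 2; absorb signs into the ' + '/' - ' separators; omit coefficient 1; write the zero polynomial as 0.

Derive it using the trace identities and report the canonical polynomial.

use: tr(b a b) = tr(b) * tr(a b) - tr(a) = y*z - x
tr(b a b a) = tr(a b) * tr(a b) - tr(1)   [split at repeated a] = z^2 - 2
use: tr(b a b a^-1) = tr(b a b) * tr(a) - tr(b a b a) = x*y*z - x^2 - z^2 + 2
use: tr(b a^-2 b a) = tr(b a b a^-1) * tr(a) - tr(b a b) = x^2*y*z - x^3 - x*z^2 - y*z + 3*x

x^2*y*z - x^3 - x*z^2 - y*z + 3*x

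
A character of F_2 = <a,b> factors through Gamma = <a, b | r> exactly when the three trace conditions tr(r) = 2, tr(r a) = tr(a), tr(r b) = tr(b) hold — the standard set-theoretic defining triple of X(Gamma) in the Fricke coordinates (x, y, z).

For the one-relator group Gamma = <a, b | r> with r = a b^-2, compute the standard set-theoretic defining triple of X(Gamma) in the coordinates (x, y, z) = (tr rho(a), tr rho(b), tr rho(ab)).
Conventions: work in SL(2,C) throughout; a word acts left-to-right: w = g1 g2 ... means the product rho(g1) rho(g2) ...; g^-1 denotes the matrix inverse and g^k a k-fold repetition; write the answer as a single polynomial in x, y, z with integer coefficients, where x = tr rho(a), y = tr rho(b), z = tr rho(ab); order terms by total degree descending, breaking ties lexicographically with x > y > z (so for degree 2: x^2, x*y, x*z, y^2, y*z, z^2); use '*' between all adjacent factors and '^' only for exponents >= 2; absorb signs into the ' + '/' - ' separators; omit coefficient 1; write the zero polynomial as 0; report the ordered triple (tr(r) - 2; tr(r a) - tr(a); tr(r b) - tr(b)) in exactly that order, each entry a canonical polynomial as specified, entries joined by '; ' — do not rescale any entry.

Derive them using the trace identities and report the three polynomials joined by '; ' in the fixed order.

tr(a b^-1) = tr(a) tr(b) - tr(a b)   [inverse elimination on b] = x*y - z
use: tr(a b^-2) = tr(a b^-1) tr(b) - tr(a)   [inverse elimination on b] = x*y^2 - y*z - x
tr(a^2) = tr(a) tr(a) - tr(1) = x^2 - 2
use: tr(a^2 b) = tr(a) tr(b a) - tr(b) = x*z - y
tr(b^-1 a^2) = tr(a^2) tr(b) - tr(a^2 b) = x^2*y - x*z - y
tr(a b^-2 a) = tr(b^-1 a^2) tr(b) - tr(b^-1 a^2 b) = x^2*y^2 - x*y*z - x^2 - y^2 + 2
assemble the triple (tr(r) - 2; tr(r a) - x; tr(r b) - y)

x*y^2 - y*z - x - 2; x^2*y^2 - x*y*z - x^2 - y^2 - x + 2; x*y - y - z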